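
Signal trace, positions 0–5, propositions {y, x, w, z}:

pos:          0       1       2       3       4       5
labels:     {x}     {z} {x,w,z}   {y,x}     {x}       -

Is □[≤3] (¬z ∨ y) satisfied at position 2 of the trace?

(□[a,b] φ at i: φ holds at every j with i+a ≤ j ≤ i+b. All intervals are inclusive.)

Does not hold

Check (¬z ∨ y) at every j in [2,5]:
  j=2: false
  j=3: true
  j=4: true
  j=5: true
Fails at j=2 → formula fails.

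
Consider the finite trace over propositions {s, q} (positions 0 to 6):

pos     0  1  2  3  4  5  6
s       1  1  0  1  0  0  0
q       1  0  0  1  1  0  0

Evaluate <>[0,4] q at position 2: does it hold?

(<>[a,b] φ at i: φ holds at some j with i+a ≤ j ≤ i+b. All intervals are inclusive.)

Check q at each j in [2,6]:
  j=2: false
  j=3: true
  j=4: true
  j=5: false
  j=6: false
Found at j=3 → formula holds.

Holds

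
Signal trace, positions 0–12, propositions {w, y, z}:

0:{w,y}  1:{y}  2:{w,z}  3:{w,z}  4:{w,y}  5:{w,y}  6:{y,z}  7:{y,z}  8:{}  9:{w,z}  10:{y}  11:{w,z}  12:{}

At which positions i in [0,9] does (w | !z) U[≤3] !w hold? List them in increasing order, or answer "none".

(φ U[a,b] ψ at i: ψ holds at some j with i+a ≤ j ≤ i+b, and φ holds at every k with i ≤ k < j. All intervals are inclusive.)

0, 1, 3, 4, 5, 6, 7, 8, 9

Evaluate at each i in [0,9]:
  i=0: ✓ (rhs at j=1; lhs holds on [0,0])
  i=1: ✓ (rhs at j=1)
  i=2: ✗ (no rhs in [2,5])
  i=3: ✓ (rhs at j=6; lhs holds on [3,5])
  i=4: ✓ (rhs at j=6; lhs holds on [4,5])
  i=5: ✓ (rhs at j=6; lhs holds on [5,5])
  i=6: ✓ (rhs at j=6)
  i=7: ✓ (rhs at j=7)
  i=8: ✓ (rhs at j=8)
  i=9: ✓ (rhs at j=10; lhs holds on [9,9])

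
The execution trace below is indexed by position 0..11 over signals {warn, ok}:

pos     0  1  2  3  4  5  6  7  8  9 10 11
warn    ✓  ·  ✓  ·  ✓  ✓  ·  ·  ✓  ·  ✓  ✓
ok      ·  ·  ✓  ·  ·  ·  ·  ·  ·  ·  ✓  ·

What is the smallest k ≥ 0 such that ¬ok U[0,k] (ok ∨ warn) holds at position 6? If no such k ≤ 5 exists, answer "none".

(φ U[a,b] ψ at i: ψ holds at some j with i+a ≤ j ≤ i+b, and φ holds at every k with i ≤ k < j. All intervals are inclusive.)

Need earliest j ≥ 6 with (ok ∨ warn), and ¬ok at every k in [6,j-1].
  j=6: rhs fails.
  j=7: rhs fails.
  j=8: rhs holds; lhs holds on [6,7]. k = 2.

2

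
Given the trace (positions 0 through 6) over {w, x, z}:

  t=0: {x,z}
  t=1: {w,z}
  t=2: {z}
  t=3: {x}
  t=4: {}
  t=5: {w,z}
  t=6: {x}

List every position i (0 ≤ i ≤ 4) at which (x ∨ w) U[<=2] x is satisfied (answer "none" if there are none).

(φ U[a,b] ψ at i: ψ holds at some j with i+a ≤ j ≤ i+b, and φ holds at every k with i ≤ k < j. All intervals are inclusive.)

0, 3

Evaluate at each i in [0,4]:
  i=0: ✓ (rhs at j=0)
  i=1: ✗ (lhs fails at k=2 before rhs at j=3)
  i=2: ✗ (lhs fails at k=2 before rhs at j=3)
  i=3: ✓ (rhs at j=3)
  i=4: ✗ (lhs fails at k=4 before rhs at j=6)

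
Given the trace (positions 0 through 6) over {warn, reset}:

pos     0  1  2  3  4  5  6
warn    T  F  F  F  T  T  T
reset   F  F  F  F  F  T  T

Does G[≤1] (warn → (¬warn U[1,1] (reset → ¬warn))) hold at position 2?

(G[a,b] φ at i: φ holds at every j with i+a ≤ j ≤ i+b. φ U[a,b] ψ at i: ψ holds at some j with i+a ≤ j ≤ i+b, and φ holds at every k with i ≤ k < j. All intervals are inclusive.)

True

Check (warn → (¬warn U[1,1] (reset → ¬warn))) at every j in [2,3]:
  j=2: antecedent false → ✓
  j=3: antecedent false → ✓
All positions satisfy it → formula holds.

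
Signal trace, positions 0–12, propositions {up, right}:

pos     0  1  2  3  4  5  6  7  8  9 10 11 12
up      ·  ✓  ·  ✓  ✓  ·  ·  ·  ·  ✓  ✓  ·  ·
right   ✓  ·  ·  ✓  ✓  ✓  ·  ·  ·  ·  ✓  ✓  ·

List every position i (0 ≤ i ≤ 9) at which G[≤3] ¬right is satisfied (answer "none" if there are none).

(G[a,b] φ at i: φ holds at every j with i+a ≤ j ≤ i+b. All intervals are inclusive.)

Evaluate at each i in [0,9]:
  i=0: ✗ (fails at j=0)
  i=1: ✗ (fails at j=3)
  i=2: ✗ (fails at j=3)
  i=3: ✗ (fails at j=3)
  i=4: ✗ (fails at j=4)
  i=5: ✗ (fails at j=5)
  i=6: ✓ (all of [6,9])
  i=7: ✗ (fails at j=10)
  i=8: ✗ (fails at j=10)
  i=9: ✗ (fails at j=10)

6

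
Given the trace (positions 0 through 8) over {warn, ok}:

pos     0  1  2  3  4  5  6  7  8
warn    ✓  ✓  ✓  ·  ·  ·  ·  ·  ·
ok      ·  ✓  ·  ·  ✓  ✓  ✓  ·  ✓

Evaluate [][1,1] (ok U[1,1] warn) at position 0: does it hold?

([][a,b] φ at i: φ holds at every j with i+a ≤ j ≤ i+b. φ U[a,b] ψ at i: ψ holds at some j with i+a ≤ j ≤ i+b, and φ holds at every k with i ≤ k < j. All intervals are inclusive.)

Holds

Check (ok U[1,1] warn) at every j in [1,1]:
  j=1: holds
All positions satisfy it → formula holds.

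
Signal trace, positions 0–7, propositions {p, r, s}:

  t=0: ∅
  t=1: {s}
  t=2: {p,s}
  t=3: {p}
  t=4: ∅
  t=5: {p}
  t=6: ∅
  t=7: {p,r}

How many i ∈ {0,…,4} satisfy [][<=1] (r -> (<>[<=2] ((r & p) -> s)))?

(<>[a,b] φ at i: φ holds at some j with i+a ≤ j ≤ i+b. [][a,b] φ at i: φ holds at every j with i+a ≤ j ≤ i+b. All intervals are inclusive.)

5

Evaluate at each i in [0,4]:
  i=0: ✓ (all of [0,1])
  i=1: ✓ (all of [1,2])
  i=2: ✓ (all of [2,3])
  i=3: ✓ (all of [3,4])
  i=4: ✓ (all of [4,5])
Positions where it holds: {0, 1, 2, 3, 4} → 5.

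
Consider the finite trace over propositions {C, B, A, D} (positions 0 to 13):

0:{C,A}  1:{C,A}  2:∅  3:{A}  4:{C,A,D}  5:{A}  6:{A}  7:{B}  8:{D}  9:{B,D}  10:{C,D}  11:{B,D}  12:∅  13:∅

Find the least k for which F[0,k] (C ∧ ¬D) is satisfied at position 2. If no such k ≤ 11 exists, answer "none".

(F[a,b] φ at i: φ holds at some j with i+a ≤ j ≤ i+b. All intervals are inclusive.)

Scan j = 2,3,… for (C ∧ ¬D):
  j=2: fails
  j=3: fails
  j=4: fails
  j=5: fails
  j=6: fails
  j=7: fails
  j=8: fails
  j=9: fails
  j=10: fails
  j=11: fails
  j=12: fails
  j=13: fails
No j in [2,13] satisfies it → none.

none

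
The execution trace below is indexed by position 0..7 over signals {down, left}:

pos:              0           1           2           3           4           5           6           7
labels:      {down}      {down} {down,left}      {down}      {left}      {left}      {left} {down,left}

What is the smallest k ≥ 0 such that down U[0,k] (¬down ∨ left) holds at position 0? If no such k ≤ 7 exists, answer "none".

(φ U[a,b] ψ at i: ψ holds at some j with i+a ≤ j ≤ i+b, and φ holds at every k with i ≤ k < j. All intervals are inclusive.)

Need earliest j ≥ 0 with (¬down ∨ left), and down at every k in [0,j-1].
  j=0: rhs fails.
  j=1: rhs fails.
  j=2: rhs holds; lhs holds on [0,1]. k = 2.

2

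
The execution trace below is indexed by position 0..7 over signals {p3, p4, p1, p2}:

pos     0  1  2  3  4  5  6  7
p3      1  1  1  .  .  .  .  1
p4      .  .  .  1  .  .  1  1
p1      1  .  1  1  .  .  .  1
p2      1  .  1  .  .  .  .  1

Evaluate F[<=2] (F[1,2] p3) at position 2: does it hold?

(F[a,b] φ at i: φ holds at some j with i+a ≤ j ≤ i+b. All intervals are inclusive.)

Check F[1,2] p3 at each j in [2,4]:
  j=2: fails (none in [3,4])
  j=3: fails (none in [4,5])
  j=4: fails (none in [5,6])
No position in the window satisfies it → formula fails.

False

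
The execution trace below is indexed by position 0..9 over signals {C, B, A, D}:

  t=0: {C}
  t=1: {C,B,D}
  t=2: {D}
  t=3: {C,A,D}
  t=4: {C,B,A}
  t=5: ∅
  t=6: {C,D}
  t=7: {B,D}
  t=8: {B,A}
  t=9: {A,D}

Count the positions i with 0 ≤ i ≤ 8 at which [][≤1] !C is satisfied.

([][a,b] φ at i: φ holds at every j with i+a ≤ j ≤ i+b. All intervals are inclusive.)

Evaluate at each i in [0,8]:
  i=0: ✗ (fails at j=0)
  i=1: ✗ (fails at j=1)
  i=2: ✗ (fails at j=3)
  i=3: ✗ (fails at j=3)
  i=4: ✗ (fails at j=4)
  i=5: ✗ (fails at j=6)
  i=6: ✗ (fails at j=6)
  i=7: ✓ (all of [7,8])
  i=8: ✓ (all of [8,9])
Positions where it holds: {7, 8} → 2.

2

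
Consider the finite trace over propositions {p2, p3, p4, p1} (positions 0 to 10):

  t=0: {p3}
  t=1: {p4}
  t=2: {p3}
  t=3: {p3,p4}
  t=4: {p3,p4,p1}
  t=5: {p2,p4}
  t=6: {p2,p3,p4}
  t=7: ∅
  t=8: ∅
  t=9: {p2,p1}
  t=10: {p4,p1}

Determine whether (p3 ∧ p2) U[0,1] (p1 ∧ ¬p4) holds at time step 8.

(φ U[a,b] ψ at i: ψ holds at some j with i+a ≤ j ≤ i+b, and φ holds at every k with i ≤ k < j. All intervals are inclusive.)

Need some j in [8,9] with (p1 ∧ ¬p4), and (p3 ∧ p2) at every k in [8,j-1].
  j=8: (p1 ∧ ¬p4) false.
  j=9: (p1 ∧ ¬p4) holds, but (p3 ∧ p2) fails at k=8 → not this j.
No j in the window works → until fails.

Does not hold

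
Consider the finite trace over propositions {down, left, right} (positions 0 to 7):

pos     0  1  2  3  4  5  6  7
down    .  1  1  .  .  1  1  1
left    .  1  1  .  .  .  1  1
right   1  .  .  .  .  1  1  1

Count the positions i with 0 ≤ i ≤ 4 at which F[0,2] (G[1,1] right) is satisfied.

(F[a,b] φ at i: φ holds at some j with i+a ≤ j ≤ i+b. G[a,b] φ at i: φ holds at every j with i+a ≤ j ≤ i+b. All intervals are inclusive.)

3

Evaluate at each i in [0,4]:
  i=0: ✗ (none in [0,2])
  i=1: ✗ (none in [1,3])
  i=2: ✓ (witness j=4)
  i=3: ✓ (witness j=4)
  i=4: ✓ (witness j=4)
Positions where it holds: {2, 3, 4} → 3.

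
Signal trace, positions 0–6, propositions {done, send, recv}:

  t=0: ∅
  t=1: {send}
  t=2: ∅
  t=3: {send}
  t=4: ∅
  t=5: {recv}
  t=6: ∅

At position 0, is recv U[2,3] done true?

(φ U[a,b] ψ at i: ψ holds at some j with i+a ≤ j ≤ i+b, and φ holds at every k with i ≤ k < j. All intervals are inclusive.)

Need some j in [2,3] with done, and recv at every k in [0,j-1].
  j=2: done false.
  j=3: done false.
No j in the window works → until fails.

False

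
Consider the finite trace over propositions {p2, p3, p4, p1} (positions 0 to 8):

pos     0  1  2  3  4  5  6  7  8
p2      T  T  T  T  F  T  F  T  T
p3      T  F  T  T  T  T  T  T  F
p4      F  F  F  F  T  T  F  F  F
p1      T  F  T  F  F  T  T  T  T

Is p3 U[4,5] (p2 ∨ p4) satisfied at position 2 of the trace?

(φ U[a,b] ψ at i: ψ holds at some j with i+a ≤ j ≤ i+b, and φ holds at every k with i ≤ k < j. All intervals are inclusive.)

Yes

Need some j in [6,7] with (p2 ∨ p4), and p3 at every k in [2,j-1].
  j=6: (p2 ∨ p4) false.
  j=7: (p2 ∨ p4) holds; p3 holds at every k in [2,6] → satisfied.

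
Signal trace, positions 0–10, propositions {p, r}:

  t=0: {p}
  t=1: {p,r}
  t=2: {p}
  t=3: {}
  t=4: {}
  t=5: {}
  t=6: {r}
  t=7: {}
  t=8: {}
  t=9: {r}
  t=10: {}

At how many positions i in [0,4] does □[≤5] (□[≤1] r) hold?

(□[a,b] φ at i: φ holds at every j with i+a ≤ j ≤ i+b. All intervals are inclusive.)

Evaluate at each i in [0,4]:
  i=0: ✗ (fails at j=0)
  i=1: ✗ (fails at j=1)
  i=2: ✗ (fails at j=2)
  i=3: ✗ (fails at j=3)
  i=4: ✗ (fails at j=4)
Positions where it holds: {} → 0.

0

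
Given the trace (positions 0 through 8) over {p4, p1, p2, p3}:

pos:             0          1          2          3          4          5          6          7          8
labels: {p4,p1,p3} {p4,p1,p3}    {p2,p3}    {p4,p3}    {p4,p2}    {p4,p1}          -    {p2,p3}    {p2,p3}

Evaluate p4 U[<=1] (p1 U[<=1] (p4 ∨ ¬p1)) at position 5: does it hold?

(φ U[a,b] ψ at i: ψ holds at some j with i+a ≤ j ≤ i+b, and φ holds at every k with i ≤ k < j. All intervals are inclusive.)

True

Need some j in [5,6] with (p1 U[<=1] (p4 ∨ ¬p1)), and p4 at every k in [5,j-1].
  j=5: (p1 U[<=1] (p4 ∨ ¬p1)) holds; no prefix to check → satisfied.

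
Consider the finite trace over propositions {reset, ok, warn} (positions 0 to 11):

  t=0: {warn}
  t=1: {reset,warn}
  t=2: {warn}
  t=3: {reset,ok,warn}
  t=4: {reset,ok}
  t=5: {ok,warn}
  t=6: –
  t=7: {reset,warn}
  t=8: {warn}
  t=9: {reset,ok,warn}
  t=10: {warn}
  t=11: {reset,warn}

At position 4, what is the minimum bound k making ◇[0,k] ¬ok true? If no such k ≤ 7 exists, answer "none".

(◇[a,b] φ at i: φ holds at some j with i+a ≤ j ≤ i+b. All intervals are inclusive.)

2

Scan j = 4,5,… for ¬ok:
  j=4: fails
  j=5: fails
  j=6: holds
First hit at j=6, so smallest k = 6-4 = 2.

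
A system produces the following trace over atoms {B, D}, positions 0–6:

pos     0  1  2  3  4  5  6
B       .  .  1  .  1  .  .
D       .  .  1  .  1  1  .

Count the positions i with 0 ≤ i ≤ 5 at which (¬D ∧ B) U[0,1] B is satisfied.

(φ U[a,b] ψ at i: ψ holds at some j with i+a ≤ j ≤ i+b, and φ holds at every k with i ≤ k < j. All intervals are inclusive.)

Evaluate at each i in [0,5]:
  i=0: ✗ (no rhs in [0,1])
  i=1: ✗ (lhs fails at k=1 before rhs at j=2)
  i=2: ✓ (rhs at j=2)
  i=3: ✗ (lhs fails at k=3 before rhs at j=4)
  i=4: ✓ (rhs at j=4)
  i=5: ✗ (no rhs in [5,6])
Positions where it holds: {2, 4} → 2.

2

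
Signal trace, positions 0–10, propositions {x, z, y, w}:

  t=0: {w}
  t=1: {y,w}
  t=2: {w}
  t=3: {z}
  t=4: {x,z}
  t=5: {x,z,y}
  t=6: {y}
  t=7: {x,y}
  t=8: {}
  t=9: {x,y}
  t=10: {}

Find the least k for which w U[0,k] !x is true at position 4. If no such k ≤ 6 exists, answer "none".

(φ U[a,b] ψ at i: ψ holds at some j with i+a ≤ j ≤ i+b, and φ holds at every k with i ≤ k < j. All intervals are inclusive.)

none

Need earliest j ≥ 4 with !x, and w at every k in [4,j-1].
  j=4: rhs fails.
  j=5: rhs fails.
  j=6: rhs holds but lhs fails at k=4.
  j=7: rhs fails.
  j=8: rhs holds but lhs fails at k=4.
  j=9: rhs fails.
  j=10: rhs holds but lhs fails at k=4.
No witness within the range → none.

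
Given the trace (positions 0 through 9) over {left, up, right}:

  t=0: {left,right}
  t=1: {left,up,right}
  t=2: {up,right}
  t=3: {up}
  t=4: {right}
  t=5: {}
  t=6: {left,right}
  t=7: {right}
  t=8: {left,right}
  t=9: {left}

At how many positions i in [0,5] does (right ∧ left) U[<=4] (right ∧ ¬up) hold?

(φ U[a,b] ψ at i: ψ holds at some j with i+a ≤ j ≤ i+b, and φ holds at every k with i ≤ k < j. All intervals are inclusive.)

2

Evaluate at each i in [0,5]:
  i=0: ✓ (rhs at j=0)
  i=1: ✗ (lhs fails at k=2 before rhs at j=4)
  i=2: ✗ (lhs fails at k=2 before rhs at j=4)
  i=3: ✗ (lhs fails at k=3 before rhs at j=4)
  i=4: ✓ (rhs at j=4)
  i=5: ✗ (lhs fails at k=5 before rhs at j=6)
Positions where it holds: {0, 4} → 2.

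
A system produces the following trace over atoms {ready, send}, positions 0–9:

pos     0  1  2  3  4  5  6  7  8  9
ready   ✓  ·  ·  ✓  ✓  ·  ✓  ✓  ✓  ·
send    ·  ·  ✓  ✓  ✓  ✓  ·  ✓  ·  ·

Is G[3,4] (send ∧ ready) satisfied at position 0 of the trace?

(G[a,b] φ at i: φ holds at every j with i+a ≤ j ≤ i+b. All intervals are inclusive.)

Holds

Check (send ∧ ready) at every j in [3,4]:
  j=3: true
  j=4: true
All positions satisfy it → formula holds.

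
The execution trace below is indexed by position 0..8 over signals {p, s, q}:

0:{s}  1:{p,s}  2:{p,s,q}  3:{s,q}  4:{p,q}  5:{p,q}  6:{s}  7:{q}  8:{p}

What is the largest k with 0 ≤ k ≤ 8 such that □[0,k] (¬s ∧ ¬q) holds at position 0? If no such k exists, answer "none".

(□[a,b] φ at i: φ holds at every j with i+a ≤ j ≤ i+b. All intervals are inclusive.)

(¬s ∧ ¬q) must hold from j=0 onward; find where it first fails.
  j=0: fails → no k works.

none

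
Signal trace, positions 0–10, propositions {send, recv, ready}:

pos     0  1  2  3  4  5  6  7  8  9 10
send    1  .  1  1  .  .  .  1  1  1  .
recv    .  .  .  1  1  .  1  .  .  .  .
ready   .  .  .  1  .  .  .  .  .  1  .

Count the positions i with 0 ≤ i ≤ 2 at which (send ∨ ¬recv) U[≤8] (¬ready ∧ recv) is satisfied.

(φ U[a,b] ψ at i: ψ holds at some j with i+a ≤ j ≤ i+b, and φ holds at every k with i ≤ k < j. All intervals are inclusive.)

Evaluate at each i in [0,2]:
  i=0: ✓ (rhs at j=4; lhs holds on [0,3])
  i=1: ✓ (rhs at j=4; lhs holds on [1,3])
  i=2: ✓ (rhs at j=4; lhs holds on [2,3])
Positions where it holds: {0, 1, 2} → 3.

3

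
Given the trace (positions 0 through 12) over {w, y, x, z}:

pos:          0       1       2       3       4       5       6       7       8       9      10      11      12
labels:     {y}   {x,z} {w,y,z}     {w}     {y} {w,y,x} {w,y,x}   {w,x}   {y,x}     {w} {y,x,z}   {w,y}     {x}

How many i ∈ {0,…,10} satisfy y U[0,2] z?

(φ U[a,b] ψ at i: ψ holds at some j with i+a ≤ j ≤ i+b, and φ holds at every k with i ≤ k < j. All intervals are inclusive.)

4

Evaluate at each i in [0,10]:
  i=0: ✓ (rhs at j=1; lhs holds on [0,0])
  i=1: ✓ (rhs at j=1)
  i=2: ✓ (rhs at j=2)
  i=3: ✗ (no rhs in [3,5])
  i=4: ✗ (no rhs in [4,6])
  i=5: ✗ (no rhs in [5,7])
  i=6: ✗ (no rhs in [6,8])
  i=7: ✗ (no rhs in [7,9])
  i=8: ✗ (lhs fails at k=9 before rhs at j=10)
  i=9: ✗ (lhs fails at k=9 before rhs at j=10)
  i=10: ✓ (rhs at j=10)
Positions where it holds: {0, 1, 2, 10} → 4.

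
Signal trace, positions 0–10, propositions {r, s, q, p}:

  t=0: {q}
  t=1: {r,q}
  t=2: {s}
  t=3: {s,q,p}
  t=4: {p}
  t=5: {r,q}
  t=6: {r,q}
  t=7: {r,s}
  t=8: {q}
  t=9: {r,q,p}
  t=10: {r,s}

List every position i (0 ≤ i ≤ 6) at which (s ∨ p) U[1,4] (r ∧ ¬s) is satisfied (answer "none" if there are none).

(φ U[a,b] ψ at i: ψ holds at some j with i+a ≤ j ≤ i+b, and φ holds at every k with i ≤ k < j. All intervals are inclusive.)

2, 3, 4

Evaluate at each i in [0,6]:
  i=0: ✗ (lhs fails at k=0 before rhs at j=1)
  i=1: ✗ (lhs fails at k=1 before rhs at j=5)
  i=2: ✓ (rhs at j=5; lhs holds on [2,4])
  i=3: ✓ (rhs at j=5; lhs holds on [3,4])
  i=4: ✓ (rhs at j=5; lhs holds on [4,4])
  i=5: ✗ (lhs fails at k=5 before rhs at j=6)
  i=6: ✗ (lhs fails at k=6 before rhs at j=9)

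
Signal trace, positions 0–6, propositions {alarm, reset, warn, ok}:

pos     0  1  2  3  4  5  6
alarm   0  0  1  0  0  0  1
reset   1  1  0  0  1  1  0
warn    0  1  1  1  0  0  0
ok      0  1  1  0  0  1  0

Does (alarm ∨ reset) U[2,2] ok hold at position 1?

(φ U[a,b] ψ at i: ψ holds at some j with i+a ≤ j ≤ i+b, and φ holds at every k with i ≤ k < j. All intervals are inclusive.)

Does not hold

Need some j in [3,3] with ok, and (alarm ∨ reset) at every k in [1,j-1].
  j=3: ok false.
No j in the window works → until fails.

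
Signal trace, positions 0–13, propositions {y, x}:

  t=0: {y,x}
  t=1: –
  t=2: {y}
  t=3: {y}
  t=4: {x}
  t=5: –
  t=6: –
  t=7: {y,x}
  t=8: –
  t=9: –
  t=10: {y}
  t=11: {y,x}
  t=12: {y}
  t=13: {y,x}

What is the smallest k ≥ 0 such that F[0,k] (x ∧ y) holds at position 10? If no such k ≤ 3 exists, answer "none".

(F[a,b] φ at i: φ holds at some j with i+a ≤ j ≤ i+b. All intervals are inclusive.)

1

Scan j = 10,11,… for (x ∧ y):
  j=10: fails
  j=11: holds
First hit at j=11, so smallest k = 11-10 = 1.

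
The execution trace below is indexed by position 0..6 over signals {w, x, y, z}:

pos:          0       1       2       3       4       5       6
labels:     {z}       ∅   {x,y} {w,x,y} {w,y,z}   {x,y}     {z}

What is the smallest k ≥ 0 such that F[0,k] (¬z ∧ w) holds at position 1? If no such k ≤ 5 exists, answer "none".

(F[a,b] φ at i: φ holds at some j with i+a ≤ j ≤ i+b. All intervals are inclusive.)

2

Scan j = 1,2,… for (¬z ∧ w):
  j=1: fails
  j=2: fails
  j=3: holds
First hit at j=3, so smallest k = 3-1 = 2.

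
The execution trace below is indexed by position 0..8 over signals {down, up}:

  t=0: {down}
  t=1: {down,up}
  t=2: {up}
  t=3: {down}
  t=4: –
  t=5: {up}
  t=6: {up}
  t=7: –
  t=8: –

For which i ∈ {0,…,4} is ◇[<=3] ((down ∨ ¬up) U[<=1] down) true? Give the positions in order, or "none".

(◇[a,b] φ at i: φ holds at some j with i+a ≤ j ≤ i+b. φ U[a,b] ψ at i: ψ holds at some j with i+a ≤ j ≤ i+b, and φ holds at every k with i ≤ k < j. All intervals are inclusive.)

Evaluate at each i in [0,4]:
  i=0: ✓ (witness j=0)
  i=1: ✓ (witness j=1)
  i=2: ✓ (witness j=3)
  i=3: ✓ (witness j=3)
  i=4: ✗ (none in [4,7])

0, 1, 2, 3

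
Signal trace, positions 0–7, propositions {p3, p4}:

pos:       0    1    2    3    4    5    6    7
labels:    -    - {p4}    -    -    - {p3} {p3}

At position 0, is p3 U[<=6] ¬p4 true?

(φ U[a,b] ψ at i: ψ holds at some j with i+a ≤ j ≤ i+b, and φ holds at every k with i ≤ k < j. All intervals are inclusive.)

Need some j in [0,6] with ¬p4, and p3 at every k in [0,j-1].
  j=0: ¬p4 holds; no prefix to check → satisfied.

True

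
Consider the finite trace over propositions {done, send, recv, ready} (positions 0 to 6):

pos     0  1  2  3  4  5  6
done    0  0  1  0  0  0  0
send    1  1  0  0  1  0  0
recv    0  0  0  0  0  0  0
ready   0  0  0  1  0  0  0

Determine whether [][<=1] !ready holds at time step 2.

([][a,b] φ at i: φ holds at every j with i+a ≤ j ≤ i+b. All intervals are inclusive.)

Check !ready at every j in [2,3]:
  j=2: true
  j=3: false
Fails at j=3 → formula fails.

False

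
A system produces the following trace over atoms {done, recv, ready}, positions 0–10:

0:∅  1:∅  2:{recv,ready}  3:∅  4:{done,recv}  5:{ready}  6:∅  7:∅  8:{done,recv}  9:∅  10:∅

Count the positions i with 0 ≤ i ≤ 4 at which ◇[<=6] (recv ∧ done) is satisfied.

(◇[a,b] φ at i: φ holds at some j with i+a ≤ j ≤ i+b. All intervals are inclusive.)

5

Evaluate at each i in [0,4]:
  i=0: ✓ (witness j=4)
  i=1: ✓ (witness j=4)
  i=2: ✓ (witness j=4)
  i=3: ✓ (witness j=4)
  i=4: ✓ (witness j=4)
Positions where it holds: {0, 1, 2, 3, 4} → 5.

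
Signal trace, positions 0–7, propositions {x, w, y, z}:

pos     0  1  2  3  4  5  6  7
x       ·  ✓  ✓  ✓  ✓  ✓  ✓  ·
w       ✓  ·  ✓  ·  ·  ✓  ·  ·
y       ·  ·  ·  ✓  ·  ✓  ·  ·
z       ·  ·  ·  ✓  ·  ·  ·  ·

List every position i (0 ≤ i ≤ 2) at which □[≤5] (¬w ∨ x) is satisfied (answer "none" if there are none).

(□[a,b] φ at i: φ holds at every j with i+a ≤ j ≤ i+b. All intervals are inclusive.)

Evaluate at each i in [0,2]:
  i=0: ✗ (fails at j=0)
  i=1: ✓ (all of [1,6])
  i=2: ✓ (all of [2,7])

1, 2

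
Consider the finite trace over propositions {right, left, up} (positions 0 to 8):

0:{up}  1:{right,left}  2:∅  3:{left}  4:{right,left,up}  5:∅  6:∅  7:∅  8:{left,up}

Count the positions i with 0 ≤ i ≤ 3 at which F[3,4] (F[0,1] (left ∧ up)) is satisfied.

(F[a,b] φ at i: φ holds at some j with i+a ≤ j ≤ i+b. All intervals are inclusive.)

3

Evaluate at each i in [0,3]:
  i=0: ✓ (witness j=3)
  i=1: ✓ (witness j=4)
  i=2: ✗ (none in [5,6])
  i=3: ✓ (witness j=7)
Positions where it holds: {0, 1, 3} → 3.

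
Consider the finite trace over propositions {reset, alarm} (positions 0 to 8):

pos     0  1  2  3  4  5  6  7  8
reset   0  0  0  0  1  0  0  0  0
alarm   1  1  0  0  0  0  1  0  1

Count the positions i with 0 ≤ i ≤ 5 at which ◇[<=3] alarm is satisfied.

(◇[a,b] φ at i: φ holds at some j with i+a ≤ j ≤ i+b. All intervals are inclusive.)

5

Evaluate at each i in [0,5]:
  i=0: ✓ (witness j=0)
  i=1: ✓ (witness j=1)
  i=2: ✗ (none in [2,5])
  i=3: ✓ (witness j=6)
  i=4: ✓ (witness j=6)
  i=5: ✓ (witness j=6)
Positions where it holds: {0, 1, 3, 4, 5} → 5.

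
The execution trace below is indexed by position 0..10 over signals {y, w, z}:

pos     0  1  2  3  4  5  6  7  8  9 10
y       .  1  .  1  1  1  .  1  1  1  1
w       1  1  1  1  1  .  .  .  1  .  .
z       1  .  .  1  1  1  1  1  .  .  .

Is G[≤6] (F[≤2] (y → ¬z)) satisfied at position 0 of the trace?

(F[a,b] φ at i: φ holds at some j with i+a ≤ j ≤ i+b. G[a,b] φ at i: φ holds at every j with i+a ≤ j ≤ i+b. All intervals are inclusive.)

Does not hold

Check F[≤2] (y → ¬z) at every j in [0,6]:
  j=0: holds (witness at 0)
  j=1: holds (witness at 1)
  j=2: holds (witness at 2)
  j=3: fails (none in [3,5])
  j=4: holds (witness at 6)
  j=5: holds (witness at 6)
  j=6: holds (witness at 6)
Fails at j=3 → formula fails.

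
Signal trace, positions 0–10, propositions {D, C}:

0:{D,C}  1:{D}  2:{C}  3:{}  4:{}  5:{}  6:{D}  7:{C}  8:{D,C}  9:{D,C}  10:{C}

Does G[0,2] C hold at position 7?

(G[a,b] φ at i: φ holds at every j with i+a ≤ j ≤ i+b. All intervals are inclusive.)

Yes

Check C at every j in [7,9]:
  j=7: true
  j=8: true
  j=9: true
All positions satisfy it → formula holds.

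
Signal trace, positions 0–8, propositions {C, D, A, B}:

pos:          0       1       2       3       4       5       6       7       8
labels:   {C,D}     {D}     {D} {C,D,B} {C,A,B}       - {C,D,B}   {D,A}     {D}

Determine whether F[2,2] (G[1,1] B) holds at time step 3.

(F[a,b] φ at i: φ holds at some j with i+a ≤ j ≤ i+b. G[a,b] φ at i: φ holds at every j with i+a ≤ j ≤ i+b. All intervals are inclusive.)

True

Check G[1,1] B at each j in [5,5]:
  j=5: holds on [6,6]
Found at j=5 → formula holds.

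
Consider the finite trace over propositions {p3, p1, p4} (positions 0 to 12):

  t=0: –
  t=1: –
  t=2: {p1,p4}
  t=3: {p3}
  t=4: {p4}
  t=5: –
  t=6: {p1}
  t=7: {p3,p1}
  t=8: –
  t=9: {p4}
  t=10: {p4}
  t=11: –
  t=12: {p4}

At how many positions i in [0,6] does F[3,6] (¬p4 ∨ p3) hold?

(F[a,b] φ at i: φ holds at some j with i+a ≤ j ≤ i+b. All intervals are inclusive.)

7

Evaluate at each i in [0,6]:
  i=0: ✓ (witness j=3)
  i=1: ✓ (witness j=5)
  i=2: ✓ (witness j=5)
  i=3: ✓ (witness j=6)
  i=4: ✓ (witness j=7)
  i=5: ✓ (witness j=8)
  i=6: ✓ (witness j=11)
Positions where it holds: {0, 1, 2, 3, 4, 5, 6} → 7.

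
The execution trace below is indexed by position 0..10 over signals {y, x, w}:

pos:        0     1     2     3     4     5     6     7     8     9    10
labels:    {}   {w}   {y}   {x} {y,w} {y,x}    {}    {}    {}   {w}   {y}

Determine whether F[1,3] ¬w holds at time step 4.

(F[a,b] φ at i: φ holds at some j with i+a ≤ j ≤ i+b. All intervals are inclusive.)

Check ¬w at each j in [5,7]:
  j=5: true
  j=6: true
  j=7: true
Found at j=5 → formula holds.

Yes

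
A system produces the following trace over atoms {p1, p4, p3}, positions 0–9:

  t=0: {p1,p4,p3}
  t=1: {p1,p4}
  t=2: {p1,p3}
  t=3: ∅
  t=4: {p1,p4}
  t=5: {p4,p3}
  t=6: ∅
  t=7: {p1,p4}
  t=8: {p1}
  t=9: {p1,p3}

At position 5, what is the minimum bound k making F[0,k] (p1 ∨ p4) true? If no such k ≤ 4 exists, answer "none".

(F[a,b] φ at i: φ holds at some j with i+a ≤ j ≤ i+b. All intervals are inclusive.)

Scan j = 5,6,… for (p1 ∨ p4):
  j=5: holds
First hit at j=5, so smallest k = 5-5 = 0.

0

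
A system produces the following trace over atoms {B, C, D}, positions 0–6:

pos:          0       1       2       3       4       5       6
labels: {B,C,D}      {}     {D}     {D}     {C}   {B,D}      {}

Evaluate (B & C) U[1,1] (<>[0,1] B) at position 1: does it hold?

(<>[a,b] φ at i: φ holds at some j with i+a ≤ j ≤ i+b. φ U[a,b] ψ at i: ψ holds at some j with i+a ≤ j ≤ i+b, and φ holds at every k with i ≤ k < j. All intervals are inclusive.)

Need some j in [2,2] with <>[0,1] B, and (B & C) at every k in [1,j-1].
  j=2: <>[0,1] B — fails (none in [2,3]).
No j in the window works → until fails.

False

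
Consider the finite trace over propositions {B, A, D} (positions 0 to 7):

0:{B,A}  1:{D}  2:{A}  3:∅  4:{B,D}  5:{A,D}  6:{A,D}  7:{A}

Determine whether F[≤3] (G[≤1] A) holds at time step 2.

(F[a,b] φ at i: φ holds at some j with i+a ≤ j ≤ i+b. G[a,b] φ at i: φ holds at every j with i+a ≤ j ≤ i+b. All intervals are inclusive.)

Yes

Check G[≤1] A at each j in [2,5]:
  j=2: fails at 3
  j=3: fails at 3
  j=4: fails at 4
  j=5: holds on [5,6]
Found at j=5 → formula holds.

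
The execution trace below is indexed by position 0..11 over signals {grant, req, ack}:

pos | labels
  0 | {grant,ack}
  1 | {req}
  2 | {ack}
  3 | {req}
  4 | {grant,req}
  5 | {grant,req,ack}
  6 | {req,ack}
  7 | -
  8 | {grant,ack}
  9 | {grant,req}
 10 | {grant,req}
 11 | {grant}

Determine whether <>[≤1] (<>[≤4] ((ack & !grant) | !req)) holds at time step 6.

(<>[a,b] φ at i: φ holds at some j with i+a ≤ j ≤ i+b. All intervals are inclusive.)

Holds

Check <>[≤4] ((ack & !grant) | !req) at each j in [6,7]:
  j=6: holds (witness at 6)
  j=7: holds (witness at 7)
Found at j=6 → formula holds.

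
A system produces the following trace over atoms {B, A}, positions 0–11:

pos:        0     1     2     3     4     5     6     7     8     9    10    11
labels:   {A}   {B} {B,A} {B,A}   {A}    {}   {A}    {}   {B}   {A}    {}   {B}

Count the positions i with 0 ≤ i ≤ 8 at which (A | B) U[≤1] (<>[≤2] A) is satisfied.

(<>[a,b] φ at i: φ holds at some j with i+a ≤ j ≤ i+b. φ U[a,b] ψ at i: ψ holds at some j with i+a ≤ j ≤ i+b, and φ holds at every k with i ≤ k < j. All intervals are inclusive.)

9

Evaluate at each i in [0,8]:
  i=0: ✓ (rhs at j=0)
  i=1: ✓ (rhs at j=1)
  i=2: ✓ (rhs at j=2)
  i=3: ✓ (rhs at j=3)
  i=4: ✓ (rhs at j=4)
  i=5: ✓ (rhs at j=5)
  i=6: ✓ (rhs at j=6)
  i=7: ✓ (rhs at j=7)
  i=8: ✓ (rhs at j=8)
Positions where it holds: {0, 1, 2, 3, 4, 5, 6, 7, 8} → 9.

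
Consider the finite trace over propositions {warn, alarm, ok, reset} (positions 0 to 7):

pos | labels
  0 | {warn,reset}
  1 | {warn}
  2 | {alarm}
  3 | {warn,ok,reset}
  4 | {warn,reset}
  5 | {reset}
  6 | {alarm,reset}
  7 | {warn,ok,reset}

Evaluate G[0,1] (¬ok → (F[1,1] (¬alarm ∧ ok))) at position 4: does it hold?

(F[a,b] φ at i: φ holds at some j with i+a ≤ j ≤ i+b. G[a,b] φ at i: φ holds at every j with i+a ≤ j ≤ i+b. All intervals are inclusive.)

No

Check (¬ok → (F[1,1] (¬alarm ∧ ok))) at every j in [4,5]:
  j=4: antecedent true; consequent fails (none in [5,5]) → ✗
  j=5: antecedent true; consequent fails (none in [6,6]) → ✗
Fails at j=4 → formula fails.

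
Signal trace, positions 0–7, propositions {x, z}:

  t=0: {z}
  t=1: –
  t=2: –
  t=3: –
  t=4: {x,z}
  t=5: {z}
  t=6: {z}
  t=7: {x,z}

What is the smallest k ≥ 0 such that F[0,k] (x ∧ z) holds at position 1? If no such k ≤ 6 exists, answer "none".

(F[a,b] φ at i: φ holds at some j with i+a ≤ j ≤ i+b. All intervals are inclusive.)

3

Scan j = 1,2,… for (x ∧ z):
  j=1: fails
  j=2: fails
  j=3: fails
  j=4: holds
First hit at j=4, so smallest k = 4-1 = 3.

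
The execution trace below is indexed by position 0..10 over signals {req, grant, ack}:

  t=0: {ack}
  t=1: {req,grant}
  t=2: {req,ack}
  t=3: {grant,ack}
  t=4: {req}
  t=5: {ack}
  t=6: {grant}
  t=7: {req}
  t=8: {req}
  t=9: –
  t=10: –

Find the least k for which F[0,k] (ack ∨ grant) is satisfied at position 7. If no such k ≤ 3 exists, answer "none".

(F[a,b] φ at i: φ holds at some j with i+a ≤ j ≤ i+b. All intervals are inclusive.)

Scan j = 7,8,… for (ack ∨ grant):
  j=7: fails
  j=8: fails
  j=9: fails
  j=10: fails
No j in [7,10] satisfies it → none.

none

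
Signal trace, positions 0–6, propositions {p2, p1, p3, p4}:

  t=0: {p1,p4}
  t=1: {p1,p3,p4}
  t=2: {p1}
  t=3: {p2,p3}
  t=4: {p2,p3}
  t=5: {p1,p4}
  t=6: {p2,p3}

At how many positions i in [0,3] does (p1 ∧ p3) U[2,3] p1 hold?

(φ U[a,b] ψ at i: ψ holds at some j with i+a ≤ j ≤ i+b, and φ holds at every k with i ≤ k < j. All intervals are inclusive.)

0

Evaluate at each i in [0,3]:
  i=0: ✗ (lhs fails at k=0 before rhs at j=2)
  i=1: ✗ (no rhs in [3,4])
  i=2: ✗ (lhs fails at k=2 before rhs at j=5)
  i=3: ✗ (lhs fails at k=3 before rhs at j=5)
Positions where it holds: {} → 0.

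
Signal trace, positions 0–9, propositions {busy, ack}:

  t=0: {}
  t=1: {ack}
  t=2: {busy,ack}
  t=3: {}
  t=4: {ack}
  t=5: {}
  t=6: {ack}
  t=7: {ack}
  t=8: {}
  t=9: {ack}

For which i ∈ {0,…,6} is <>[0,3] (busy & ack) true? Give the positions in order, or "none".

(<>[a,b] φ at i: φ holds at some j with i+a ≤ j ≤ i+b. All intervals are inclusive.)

0, 1, 2

Evaluate at each i in [0,6]:
  i=0: ✓ (witness j=2)
  i=1: ✓ (witness j=2)
  i=2: ✓ (witness j=2)
  i=3: ✗ (none in [3,6])
  i=4: ✗ (none in [4,7])
  i=5: ✗ (none in [5,8])
  i=6: ✗ (none in [6,9])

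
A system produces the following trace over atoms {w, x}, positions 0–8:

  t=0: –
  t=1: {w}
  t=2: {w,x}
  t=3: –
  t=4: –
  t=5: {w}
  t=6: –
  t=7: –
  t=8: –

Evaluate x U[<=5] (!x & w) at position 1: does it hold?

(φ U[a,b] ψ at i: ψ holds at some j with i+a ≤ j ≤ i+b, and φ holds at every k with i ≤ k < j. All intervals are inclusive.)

Yes

Need some j in [1,6] with (!x & w), and x at every k in [1,j-1].
  j=1: (!x & w) holds; no prefix to check → satisfied.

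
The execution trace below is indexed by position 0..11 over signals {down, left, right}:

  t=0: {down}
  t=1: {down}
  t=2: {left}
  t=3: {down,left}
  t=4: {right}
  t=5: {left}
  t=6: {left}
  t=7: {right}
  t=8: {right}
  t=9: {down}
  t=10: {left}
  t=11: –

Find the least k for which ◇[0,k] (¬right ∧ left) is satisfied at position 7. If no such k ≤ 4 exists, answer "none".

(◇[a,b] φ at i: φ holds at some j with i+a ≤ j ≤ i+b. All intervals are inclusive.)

3

Scan j = 7,8,… for (¬right ∧ left):
  j=7: fails
  j=8: fails
  j=9: fails
  j=10: holds
First hit at j=10, so smallest k = 10-7 = 3.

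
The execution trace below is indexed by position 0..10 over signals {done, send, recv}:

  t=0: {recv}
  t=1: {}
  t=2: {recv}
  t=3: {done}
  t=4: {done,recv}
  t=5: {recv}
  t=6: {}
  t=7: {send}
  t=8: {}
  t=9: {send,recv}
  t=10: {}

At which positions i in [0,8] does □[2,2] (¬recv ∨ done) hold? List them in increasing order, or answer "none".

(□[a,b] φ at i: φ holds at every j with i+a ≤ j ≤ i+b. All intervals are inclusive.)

Evaluate at each i in [0,8]:
  i=0: ✗ (fails at j=2)
  i=1: ✓ (all of [3,3])
  i=2: ✓ (all of [4,4])
  i=3: ✗ (fails at j=5)
  i=4: ✓ (all of [6,6])
  i=5: ✓ (all of [7,7])
  i=6: ✓ (all of [8,8])
  i=7: ✗ (fails at j=9)
  i=8: ✓ (all of [10,10])

1, 2, 4, 5, 6, 8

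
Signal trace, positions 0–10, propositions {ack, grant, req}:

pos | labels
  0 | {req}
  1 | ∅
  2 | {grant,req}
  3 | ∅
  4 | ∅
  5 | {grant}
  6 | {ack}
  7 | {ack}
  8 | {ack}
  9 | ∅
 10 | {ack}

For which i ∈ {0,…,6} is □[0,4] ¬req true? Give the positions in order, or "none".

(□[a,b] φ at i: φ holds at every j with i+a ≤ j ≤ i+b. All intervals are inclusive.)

3, 4, 5, 6

Evaluate at each i in [0,6]:
  i=0: ✗ (fails at j=0)
  i=1: ✗ (fails at j=2)
  i=2: ✗ (fails at j=2)
  i=3: ✓ (all of [3,7])
  i=4: ✓ (all of [4,8])
  i=5: ✓ (all of [5,9])
  i=6: ✓ (all of [6,10])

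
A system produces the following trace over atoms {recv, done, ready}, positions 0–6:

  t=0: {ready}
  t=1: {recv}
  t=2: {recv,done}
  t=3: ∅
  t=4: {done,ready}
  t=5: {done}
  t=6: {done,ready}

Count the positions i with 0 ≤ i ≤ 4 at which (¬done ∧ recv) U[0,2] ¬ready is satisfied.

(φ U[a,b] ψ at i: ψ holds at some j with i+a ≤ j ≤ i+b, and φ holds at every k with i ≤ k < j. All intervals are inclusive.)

Evaluate at each i in [0,4]:
  i=0: ✗ (lhs fails at k=0 before rhs at j=1)
  i=1: ✓ (rhs at j=1)
  i=2: ✓ (rhs at j=2)
  i=3: ✓ (rhs at j=3)
  i=4: ✗ (lhs fails at k=4 before rhs at j=5)
Positions where it holds: {1, 2, 3} → 3.

3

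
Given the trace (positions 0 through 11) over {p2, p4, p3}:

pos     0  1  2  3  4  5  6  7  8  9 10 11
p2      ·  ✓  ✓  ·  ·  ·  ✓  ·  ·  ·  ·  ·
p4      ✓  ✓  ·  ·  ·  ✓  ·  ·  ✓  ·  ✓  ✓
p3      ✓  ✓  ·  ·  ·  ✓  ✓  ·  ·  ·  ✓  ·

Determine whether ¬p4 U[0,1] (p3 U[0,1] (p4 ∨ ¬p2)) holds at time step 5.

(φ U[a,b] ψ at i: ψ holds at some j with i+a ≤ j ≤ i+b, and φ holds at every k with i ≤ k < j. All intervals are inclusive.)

Need some j in [5,6] with (p3 U[0,1] (p4 ∨ ¬p2)), and ¬p4 at every k in [5,j-1].
  j=5: (p3 U[0,1] (p4 ∨ ¬p2)) holds; no prefix to check → satisfied.

Holds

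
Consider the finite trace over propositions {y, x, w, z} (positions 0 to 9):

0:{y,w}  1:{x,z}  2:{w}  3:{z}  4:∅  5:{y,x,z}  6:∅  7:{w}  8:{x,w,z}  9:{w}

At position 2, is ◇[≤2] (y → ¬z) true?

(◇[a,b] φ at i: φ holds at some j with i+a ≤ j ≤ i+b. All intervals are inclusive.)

Holds

Check (y → ¬z) at each j in [2,4]:
  j=2: true
  j=3: true
  j=4: true
Found at j=2 → formula holds.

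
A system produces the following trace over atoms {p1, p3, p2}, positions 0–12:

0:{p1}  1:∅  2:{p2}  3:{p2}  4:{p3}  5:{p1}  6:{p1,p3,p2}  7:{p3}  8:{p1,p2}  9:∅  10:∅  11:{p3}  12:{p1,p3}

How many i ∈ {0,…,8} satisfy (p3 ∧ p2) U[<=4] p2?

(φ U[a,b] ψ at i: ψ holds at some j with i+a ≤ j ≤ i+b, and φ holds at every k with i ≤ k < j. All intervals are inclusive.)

4

Evaluate at each i in [0,8]:
  i=0: ✗ (lhs fails at k=0 before rhs at j=2)
  i=1: ✗ (lhs fails at k=1 before rhs at j=2)
  i=2: ✓ (rhs at j=2)
  i=3: ✓ (rhs at j=3)
  i=4: ✗ (lhs fails at k=4 before rhs at j=6)
  i=5: ✗ (lhs fails at k=5 before rhs at j=6)
  i=6: ✓ (rhs at j=6)
  i=7: ✗ (lhs fails at k=7 before rhs at j=8)
  i=8: ✓ (rhs at j=8)
Positions where it holds: {2, 3, 6, 8} → 4.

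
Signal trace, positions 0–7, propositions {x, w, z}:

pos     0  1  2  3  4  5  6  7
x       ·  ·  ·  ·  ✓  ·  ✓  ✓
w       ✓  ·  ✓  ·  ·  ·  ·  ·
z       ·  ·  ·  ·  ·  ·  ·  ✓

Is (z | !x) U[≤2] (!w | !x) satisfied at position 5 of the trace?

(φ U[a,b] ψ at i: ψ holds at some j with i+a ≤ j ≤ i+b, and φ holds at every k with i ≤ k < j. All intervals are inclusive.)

Need some j in [5,7] with (!w | !x), and (z | !x) at every k in [5,j-1].
  j=5: (!w | !x) holds; no prefix to check → satisfied.

Holds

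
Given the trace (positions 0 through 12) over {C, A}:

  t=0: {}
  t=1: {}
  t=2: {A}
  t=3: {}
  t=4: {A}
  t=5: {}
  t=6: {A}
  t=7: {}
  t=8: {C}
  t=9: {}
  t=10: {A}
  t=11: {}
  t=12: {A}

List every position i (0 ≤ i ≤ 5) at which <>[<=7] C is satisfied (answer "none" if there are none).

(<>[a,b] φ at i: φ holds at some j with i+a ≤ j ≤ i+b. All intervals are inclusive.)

Evaluate at each i in [0,5]:
  i=0: ✗ (none in [0,7])
  i=1: ✓ (witness j=8)
  i=2: ✓ (witness j=8)
  i=3: ✓ (witness j=8)
  i=4: ✓ (witness j=8)
  i=5: ✓ (witness j=8)

1, 2, 3, 4, 5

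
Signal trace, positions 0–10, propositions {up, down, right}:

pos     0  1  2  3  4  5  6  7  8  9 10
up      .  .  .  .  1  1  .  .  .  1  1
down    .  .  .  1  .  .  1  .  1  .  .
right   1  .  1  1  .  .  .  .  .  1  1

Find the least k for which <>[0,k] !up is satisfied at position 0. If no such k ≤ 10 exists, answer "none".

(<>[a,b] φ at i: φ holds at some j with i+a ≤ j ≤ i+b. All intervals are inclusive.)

Scan j = 0,1,… for !up:
  j=0: holds
First hit at j=0, so smallest k = 0-0 = 0.

0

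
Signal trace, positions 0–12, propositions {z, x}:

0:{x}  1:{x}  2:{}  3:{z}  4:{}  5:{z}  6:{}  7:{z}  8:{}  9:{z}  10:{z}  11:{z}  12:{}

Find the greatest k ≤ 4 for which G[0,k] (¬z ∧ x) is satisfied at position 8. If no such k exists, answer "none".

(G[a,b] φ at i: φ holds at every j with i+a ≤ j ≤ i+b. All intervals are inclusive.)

none

(¬z ∧ x) must hold from j=8 onward; find where it first fails.
  j=8: fails → no k works.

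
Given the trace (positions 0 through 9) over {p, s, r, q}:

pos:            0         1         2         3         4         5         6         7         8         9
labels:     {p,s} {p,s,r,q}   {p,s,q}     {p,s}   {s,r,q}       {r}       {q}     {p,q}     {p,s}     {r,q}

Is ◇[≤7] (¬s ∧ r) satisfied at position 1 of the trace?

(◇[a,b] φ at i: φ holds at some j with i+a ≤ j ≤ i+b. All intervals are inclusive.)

Check (¬s ∧ r) at each j in [1,8]:
  j=1: false
  j=2: false
  j=3: false
  j=4: false
  j=5: true
  j=6: false
  j=7: false
  j=8: false
Found at j=5 → formula holds.

True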